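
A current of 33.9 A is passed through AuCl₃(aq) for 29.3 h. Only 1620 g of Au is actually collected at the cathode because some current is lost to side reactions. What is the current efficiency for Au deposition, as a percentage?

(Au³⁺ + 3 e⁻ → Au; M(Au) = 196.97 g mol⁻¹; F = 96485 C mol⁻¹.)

66.6 %

Q = I·t = 33.90 × 105480 = 3576000 C; n(e⁻) = 3576000/96485 = 37.06 mol.
Theoretical n(Au) = n(e⁻)/3 = 12.35 mol, i.e. m_theo = 12.35 × 196.97 = 2433 g.
Efficiency = m_actual / m_theo = 1620 / 2433 = 66.6 %.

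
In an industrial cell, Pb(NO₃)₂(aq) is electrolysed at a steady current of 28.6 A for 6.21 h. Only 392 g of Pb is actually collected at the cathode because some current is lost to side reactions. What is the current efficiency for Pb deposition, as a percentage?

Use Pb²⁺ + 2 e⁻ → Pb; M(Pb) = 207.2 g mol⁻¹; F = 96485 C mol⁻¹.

57.1 %

Q = I·t = 28.60 × 22356 = 639400 C; n(e⁻) = 639400/96485 = 6.627 mol.
Theoretical n(Pb) = n(e⁻)/2 = 3.313 mol, i.e. m_theo = 3.313 × 207.2 = 686.5 g.
Efficiency = m_actual / m_theo = 392 / 686.5 = 57.1 %.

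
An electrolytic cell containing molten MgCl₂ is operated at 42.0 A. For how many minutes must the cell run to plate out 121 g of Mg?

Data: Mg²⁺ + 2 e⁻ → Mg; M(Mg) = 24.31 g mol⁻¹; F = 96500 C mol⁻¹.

n(Mg) = m/M = 121 / 24.31 = 4.977 mol.
Each Mg atom requires 2 electrons, so n(e⁻) = 2 × 4.977 = 9.955 mol.
Q = n(e⁻)·F = 9.955 × 96500 = 960600 C.
t = Q/I = 960600 / 42.00 A = 22870 s = 381 min.

381 min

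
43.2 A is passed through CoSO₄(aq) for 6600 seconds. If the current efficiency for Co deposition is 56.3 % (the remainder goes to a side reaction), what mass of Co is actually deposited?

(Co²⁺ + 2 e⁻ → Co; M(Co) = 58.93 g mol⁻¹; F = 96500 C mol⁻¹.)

49.0 g

Q = I·t = 43.20 × 6600.0 = 285100 C.
n(e⁻) = 285100/96500 = 2.955 mol; theoretically n(Co) = 2.955/2 = 1.477 mol, m_theo = 87.06 g.
At 56.3 % efficiency, m_actual = 0.563 × 87.06 = 49.0 g.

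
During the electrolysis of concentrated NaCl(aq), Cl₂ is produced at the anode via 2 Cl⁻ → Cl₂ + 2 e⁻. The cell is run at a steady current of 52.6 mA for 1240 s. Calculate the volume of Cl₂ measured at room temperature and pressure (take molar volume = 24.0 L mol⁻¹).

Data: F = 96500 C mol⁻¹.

0.00811 L

Q = I·t = 0.05260 A × 1240.0 s = 65.22 C.
n(e⁻) = Q/F = 65.22 / 96500 = 0.0006759 mol.
2 electrons are transferred per Cl₂ molecule, so n(Cl₂) = 0.0006759 / 2 = 0.0003379 mol.
V = n × V_m = 0.0003379 × 24.0 = 0.00811 L.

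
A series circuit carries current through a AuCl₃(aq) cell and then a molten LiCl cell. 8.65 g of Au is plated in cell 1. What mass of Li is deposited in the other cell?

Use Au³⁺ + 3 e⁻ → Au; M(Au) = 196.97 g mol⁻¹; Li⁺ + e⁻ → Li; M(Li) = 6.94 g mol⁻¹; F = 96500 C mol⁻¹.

0.914 g

n(Au) = 8.65 / 196.97 = 0.04392 mol.
Since Au³⁺ + 3 e⁻ → Au, n(e⁻) passed = 3 × 0.04392 = 0.1317 mol.
Cells in series carry the same charge, so the same 0.1317 mol of electrons passes through cell 2.
Li⁺ + e⁻ → Li, so n(Li) = 0.1317 / 1 = 0.1317 mol.
m(Li) = 0.1317 × 6.94 = 0.914 g.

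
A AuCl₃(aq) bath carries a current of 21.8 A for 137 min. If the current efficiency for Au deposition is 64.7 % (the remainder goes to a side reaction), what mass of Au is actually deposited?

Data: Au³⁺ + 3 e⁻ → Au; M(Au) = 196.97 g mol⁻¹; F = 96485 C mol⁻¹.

78.9 g

Q = I·t = 21.80 × 8220.0 = 179200 C.
n(e⁻) = 179200/96485 = 1.857 mol; theoretically n(Au) = 1.857/3 = 0.6191 mol, m_theo = 121.9 g.
At 64.7 % efficiency, m_actual = 0.647 × 121.9 = 78.9 g.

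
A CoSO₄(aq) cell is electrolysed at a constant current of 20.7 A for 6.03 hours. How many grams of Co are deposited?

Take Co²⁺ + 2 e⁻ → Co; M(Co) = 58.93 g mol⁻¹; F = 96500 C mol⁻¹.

137 g

Q = I·t = 20.70 A × 21708 s = 449400 C.
n(e⁻) = Q/F = 449400 / 96500 = 4.657 mol.
Co²⁺ + 2 e⁻ → Co, so n(Co) = n(e⁻)/2 = 2.328 mol.
m = n·M = 2.328 × 58.93 = 137 g.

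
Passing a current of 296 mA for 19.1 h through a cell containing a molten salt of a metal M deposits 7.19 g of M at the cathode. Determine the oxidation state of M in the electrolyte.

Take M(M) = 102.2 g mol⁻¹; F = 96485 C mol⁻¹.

+3

Q = I·t = 0.2960 A × 68760 s = 20350 C, so n(e⁻) = 20350/96485 = 0.2109 mol.
n(M) deposited = 7.19 / 102.2 = 0.07035 mol.
Electrons per atom = n(e⁻)/n(M) = 0.2109 / 0.07035 = 3.00 ≈ 3, so the ion is M³⁺.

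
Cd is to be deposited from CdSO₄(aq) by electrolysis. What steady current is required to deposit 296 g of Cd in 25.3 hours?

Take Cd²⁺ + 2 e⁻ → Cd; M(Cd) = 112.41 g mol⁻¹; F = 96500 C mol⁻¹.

n(Cd) = 296 / 112.41 = 2.633 mol.
n(e⁻) = 2 × 2.633 = 5.266 mol.
Q = n(e⁻)·F = 5.266 × 96500 = 508200 C.
I = Q/t = 508200 / 91080 s = 5.58 A.

5.58 A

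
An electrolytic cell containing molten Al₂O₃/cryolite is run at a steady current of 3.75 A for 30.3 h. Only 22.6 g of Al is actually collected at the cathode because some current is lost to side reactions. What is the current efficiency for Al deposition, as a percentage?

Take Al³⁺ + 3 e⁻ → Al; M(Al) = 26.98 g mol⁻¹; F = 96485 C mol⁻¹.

59.3 %

Q = I·t = 3.750 × 109080 = 409000 C; n(e⁻) = 409000/96485 = 4.240 mol.
Theoretical n(Al) = n(e⁻)/3 = 1.413 mol, i.e. m_theo = 1.413 × 26.98 = 38.13 g.
Efficiency = m_actual / m_theo = 22.6 / 38.13 = 59.3 %.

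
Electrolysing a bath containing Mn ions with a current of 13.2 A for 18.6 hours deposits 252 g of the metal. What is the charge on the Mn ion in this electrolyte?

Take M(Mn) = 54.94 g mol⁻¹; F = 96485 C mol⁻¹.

+2

Q = I·t = 13.20 A × 66960 s = 883900 C, so n(e⁻) = 883900/96485 = 9.161 mol.
n(Mn) deposited = 252 / 54.94 = 4.587 mol.
Electrons per atom = n(e⁻)/n(Mn) = 9.161 / 4.587 = 2.00 ≈ 2, so the ion is Mn²⁺.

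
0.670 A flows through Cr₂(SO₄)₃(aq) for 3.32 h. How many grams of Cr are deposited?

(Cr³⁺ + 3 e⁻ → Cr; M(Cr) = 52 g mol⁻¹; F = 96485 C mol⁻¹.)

1.44 g

Q = I·t = 0.6700 A × 11952 s = 8008 C.
n(e⁻) = Q/F = 8008 / 96485 = 0.08300 mol.
Cr³⁺ + 3 e⁻ → Cr, so n(Cr) = n(e⁻)/3 = 0.02767 mol.
m = n·M = 0.02767 × 52 = 1.44 g.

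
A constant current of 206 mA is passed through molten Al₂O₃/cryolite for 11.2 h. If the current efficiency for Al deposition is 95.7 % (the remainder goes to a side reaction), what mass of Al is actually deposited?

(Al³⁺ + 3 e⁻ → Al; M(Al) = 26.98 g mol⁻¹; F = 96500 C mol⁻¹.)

Q = I·t = 0.2060 × 40320 = 8306 C.
n(e⁻) = 8306/96500 = 0.08607 mol; theoretically n(Al) = 0.08607/3 = 0.02869 mol, m_theo = 0.7741 g.
At 95.7 % efficiency, m_actual = 0.957 × 0.7741 = 0.741 g.

0.741 g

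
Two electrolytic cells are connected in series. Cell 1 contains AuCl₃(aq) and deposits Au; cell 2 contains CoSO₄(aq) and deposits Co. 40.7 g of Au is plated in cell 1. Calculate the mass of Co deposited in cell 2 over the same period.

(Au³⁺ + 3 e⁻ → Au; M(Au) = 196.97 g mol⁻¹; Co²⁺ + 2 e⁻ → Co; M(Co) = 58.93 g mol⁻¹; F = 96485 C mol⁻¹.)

n(Au) = 40.7 / 196.97 = 0.2066 mol.
Since Au³⁺ + 3 e⁻ → Au, n(e⁻) passed = 3 × 0.2066 = 0.6199 mol.
Cells in series carry the same charge, so the same 0.6199 mol of electrons passes through cell 2.
Co²⁺ + 2 e⁻ → Co, so n(Co) = 0.6199 / 2 = 0.3099 mol.
m(Co) = 0.3099 × 58.93 = 18.3 g.

18.3 g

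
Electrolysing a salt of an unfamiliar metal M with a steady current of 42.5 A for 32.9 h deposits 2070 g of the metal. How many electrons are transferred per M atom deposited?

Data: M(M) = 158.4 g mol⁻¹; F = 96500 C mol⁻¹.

4

Q = I·t = 42.50 A × 118440 s = 5034000 C, so n(e⁻) = 5034000/96500 = 52.16 mol.
n(M) deposited = 2070 / 158.4 = 13.07 mol.
Electrons per atom = n(e⁻)/n(M) = 52.16 / 13.07 = 3.99 ≈ 4, so the ion is M⁴⁺.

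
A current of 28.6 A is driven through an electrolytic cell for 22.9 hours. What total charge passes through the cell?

2.36 × 10⁶ C

Q = I·t = 28.60 A × 82440 s = 2.36 × 10⁶ C.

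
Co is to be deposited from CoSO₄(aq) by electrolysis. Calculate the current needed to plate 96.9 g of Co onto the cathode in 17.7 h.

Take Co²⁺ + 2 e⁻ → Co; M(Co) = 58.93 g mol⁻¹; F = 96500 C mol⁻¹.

4.98 A

n(Co) = 96.9 / 58.93 = 1.644 mol.
n(e⁻) = 2 × 1.644 = 3.289 mol.
Q = n(e⁻)·F = 3.289 × 96500 = 317400 C.
I = Q/t = 317400 / 63720 s = 4.98 A.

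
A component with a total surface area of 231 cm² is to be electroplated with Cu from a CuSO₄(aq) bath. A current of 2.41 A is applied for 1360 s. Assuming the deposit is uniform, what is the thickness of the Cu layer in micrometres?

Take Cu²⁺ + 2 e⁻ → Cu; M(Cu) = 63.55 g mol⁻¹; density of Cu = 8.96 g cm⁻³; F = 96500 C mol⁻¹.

Q = I·t = 2.410 × 1360.0 = 3278 C; n(e⁻) = 0.03396 mol.
n(Cu) = n(e⁻)/2 = 0.01698 mol, so m = 0.01698 × 63.55 = 1.079 g.
Volume = m/ρ = 1.079 / 8.96 = 0.1204 cm³.
Thickness = V/A = 0.1204 / 231 = 5.21 × 10⁻⁴ cm = 5.21 μm.

5.21 μm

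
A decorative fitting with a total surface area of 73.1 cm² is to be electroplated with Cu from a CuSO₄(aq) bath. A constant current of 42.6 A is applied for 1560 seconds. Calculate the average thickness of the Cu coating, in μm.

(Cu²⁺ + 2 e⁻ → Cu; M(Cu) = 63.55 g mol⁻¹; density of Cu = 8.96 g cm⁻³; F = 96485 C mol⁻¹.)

334 μm

Q = I·t = 42.60 × 1560.0 = 66460 C; n(e⁻) = 0.6888 mol.
n(Cu) = n(e⁻)/2 = 0.3444 mol, so m = 0.3444 × 63.55 = 21.89 g.
Volume = m/ρ = 21.89 / 8.96 = 2.443 cm³.
Thickness = V/A = 2.443 / 73.1 = 0.0334 cm = 334 μm.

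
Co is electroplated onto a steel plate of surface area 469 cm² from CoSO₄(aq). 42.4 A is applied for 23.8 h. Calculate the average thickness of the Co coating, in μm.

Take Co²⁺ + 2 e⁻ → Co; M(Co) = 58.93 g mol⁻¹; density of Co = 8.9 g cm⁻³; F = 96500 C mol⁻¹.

2660 μm

Q = I·t = 42.40 × 85680 = 3633000 C; n(e⁻) = 37.65 mol.
n(Co) = n(e⁻)/2 = 18.82 mol, so m = 18.82 × 58.93 = 1109 g.
Volume = m/ρ = 1109 / 8.9 = 124.6 cm³.
Thickness = V/A = 124.6 / 469 = 0.266 cm = 2660 μm.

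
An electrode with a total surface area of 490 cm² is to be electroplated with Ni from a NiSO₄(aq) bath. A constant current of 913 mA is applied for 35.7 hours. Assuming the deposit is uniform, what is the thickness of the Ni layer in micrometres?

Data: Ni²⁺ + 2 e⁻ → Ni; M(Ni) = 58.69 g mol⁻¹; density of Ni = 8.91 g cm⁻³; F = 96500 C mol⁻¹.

Q = I·t = 0.9130 × 128520 = 117300 C; n(e⁻) = 1.216 mol.
n(Ni) = n(e⁻)/2 = 0.6080 mol, so m = 0.6080 × 58.69 = 35.68 g.
Volume = m/ρ = 35.68 / 8.91 = 4.005 cm³.
Thickness = V/A = 4.005 / 490 = 0.00817 cm = 81.7 μm.

81.7 μm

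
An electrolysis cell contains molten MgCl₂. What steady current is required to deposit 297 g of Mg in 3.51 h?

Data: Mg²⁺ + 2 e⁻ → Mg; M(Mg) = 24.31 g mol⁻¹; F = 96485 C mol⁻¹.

187 A

n(Mg) = 297 / 24.31 = 12.22 mol.
n(e⁻) = 2 × 12.22 = 24.43 mol.
Q = n(e⁻)·F = 24.43 × 96485 = 2358000 C.
I = Q/t = 2358000 / 12636 s = 187 A.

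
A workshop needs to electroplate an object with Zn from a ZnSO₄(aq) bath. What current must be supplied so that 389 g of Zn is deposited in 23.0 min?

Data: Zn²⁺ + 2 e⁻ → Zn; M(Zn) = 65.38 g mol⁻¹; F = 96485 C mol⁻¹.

832 A

n(Zn) = 389 / 65.38 = 5.950 mol.
n(e⁻) = 2 × 5.950 = 11.90 mol.
Q = n(e⁻)·F = 11.90 × 96485 = 1148000 C.
I = Q/t = 1148000 / 1380.0 s = 832 A.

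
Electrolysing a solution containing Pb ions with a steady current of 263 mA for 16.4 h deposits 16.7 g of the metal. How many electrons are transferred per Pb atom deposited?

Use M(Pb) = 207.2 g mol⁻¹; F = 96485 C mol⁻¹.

Q = I·t = 0.2630 A × 59040 s = 15530 C, so n(e⁻) = 15530/96485 = 0.1609 mol.
n(Pb) deposited = 16.7 / 207.2 = 0.08060 mol.
Electrons per atom = n(e⁻)/n(Pb) = 0.1609 / 0.08060 = 2.00 ≈ 2, so the ion is Pb²⁺.

2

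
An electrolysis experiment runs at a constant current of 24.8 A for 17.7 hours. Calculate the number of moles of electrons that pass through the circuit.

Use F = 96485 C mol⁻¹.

16.4 mol

Q = I·t = 24.80 A × 63720 s = 1580000 C.
n(e⁻) = Q/F = 1580000 / 96485 = 16.4 mol.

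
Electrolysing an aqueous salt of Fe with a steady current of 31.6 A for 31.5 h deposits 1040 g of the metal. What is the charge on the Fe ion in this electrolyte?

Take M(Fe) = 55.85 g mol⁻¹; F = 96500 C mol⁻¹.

Q = I·t = 31.60 A × 113400 s = 3583000 C, so n(e⁻) = 3583000/96500 = 37.13 mol.
n(Fe) deposited = 1040 / 55.85 = 18.62 mol.
Electrons per atom = n(e⁻)/n(Fe) = 37.13 / 18.62 = 1.99 ≈ 2, so the ion is Fe²⁺.

+2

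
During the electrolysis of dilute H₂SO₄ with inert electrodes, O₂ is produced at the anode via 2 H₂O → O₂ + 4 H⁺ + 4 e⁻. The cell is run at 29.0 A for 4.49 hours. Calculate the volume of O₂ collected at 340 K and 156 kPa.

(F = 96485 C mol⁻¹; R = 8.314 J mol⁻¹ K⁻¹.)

Q = I·t = 29.00 A × 16164 s = 468800 C.
n(e⁻) = Q/F = 468800 / 96485 = 4.858 mol.
4 electrons are transferred per O₂ molecule, so n(O₂) = 4.858 / 4 = 1.215 mol.
V = nRT/P = (1.215 × 8.314 × 340) / (156 × 10³ Pa) = 0.0220 m³ = 22.0 L.

22.0 L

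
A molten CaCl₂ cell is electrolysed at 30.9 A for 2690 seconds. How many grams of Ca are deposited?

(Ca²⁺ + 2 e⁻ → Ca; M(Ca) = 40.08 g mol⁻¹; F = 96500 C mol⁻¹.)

Q = I·t = 30.90 A × 2690.0 s = 83120 C.
n(e⁻) = Q/F = 83120 / 96500 = 0.8614 mol.
Ca²⁺ + 2 e⁻ → Ca, so n(Ca) = n(e⁻)/2 = 0.4307 mol.
m = n·M = 0.4307 × 40.08 = 17.3 g.

17.3 g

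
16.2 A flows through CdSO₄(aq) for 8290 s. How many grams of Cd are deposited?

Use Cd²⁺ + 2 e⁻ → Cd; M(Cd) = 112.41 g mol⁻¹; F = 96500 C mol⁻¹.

Q = I·t = 16.20 A × 8290.0 s = 134300 C.
n(e⁻) = Q/F = 134300 / 96500 = 1.392 mol.
Cd²⁺ + 2 e⁻ → Cd, so n(Cd) = n(e⁻)/2 = 0.6958 mol.
m = n·M = 0.6958 × 112.41 = 78.2 g.

78.2 g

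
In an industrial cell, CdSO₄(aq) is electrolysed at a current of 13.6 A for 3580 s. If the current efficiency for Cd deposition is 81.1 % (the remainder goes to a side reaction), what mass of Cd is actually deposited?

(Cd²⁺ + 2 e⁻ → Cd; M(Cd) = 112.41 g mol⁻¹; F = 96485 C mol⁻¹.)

Q = I·t = 13.60 × 3580.0 = 48690 C.
n(e⁻) = 48690/96485 = 0.5046 mol; theoretically n(Cd) = 0.5046/2 = 0.2523 mol, m_theo = 28.36 g.
At 81.1 % efficiency, m_actual = 0.811 × 28.36 = 23.0 g.

23.0 g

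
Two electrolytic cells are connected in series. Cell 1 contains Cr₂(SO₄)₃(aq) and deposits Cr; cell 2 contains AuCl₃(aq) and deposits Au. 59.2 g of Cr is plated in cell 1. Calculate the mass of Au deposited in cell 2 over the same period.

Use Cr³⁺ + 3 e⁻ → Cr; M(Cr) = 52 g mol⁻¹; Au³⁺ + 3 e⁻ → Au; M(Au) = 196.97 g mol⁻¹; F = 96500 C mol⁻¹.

n(Cr) = 59.2 / 52 = 1.138 mol.
Since Cr³⁺ + 3 e⁻ → Cr, n(e⁻) passed = 3 × 1.138 = 3.415 mol.
Cells in series carry the same charge, so the same 3.415 mol of electrons passes through cell 2.
Au³⁺ + 3 e⁻ → Au, so n(Au) = 3.415 / 3 = 1.138 mol.
m(Au) = 1.138 × 196.97 = 224 g.

224 g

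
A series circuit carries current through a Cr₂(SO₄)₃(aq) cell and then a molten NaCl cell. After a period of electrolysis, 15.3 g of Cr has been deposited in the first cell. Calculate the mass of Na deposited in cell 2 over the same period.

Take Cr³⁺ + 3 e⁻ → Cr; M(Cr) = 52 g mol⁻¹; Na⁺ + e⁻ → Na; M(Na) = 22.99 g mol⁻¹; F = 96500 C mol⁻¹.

20.3 g

n(Cr) = 15.3 / 52 = 0.2942 mol.
Since Cr³⁺ + 3 e⁻ → Cr, n(e⁻) passed = 3 × 0.2942 = 0.8827 mol.
Cells in series carry the same charge, so the same 0.8827 mol of electrons passes through cell 2.
Na⁺ + e⁻ → Na, so n(Na) = 0.8827 / 1 = 0.8827 mol.
m(Na) = 0.8827 × 22.99 = 20.3 g.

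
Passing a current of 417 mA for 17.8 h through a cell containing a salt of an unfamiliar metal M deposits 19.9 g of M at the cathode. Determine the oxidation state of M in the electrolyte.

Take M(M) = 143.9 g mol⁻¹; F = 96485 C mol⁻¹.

Q = I·t = 0.4170 A × 64080 s = 26720 C, so n(e⁻) = 26720/96485 = 0.2769 mol.
n(M) deposited = 19.9 / 143.9 = 0.1383 mol.
Electrons per atom = n(e⁻)/n(M) = 0.2769 / 0.1383 = 2.00 ≈ 2, so the ion is M²⁺.

+2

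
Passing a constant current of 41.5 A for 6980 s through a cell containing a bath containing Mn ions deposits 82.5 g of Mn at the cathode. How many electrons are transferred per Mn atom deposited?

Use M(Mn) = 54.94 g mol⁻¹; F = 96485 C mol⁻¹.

Q = I·t = 41.50 A × 6980.0 s = 289700 C, so n(e⁻) = 289700/96485 = 3.002 mol.
n(Mn) deposited = 82.5 / 54.94 = 1.502 mol.
Electrons per atom = n(e⁻)/n(Mn) = 3.002 / 1.502 = 2.00 ≈ 2, so the ion is Mn²⁺.

2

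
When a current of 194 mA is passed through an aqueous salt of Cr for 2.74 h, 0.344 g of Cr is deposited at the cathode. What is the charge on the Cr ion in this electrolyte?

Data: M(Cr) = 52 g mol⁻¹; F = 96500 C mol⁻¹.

+3

Q = I·t = 0.1940 A × 9864.0 s = 1914 C, so n(e⁻) = 1914/96500 = 0.01983 mol.
n(Cr) deposited = 0.344 / 52 = 0.006615 mol.
Electrons per atom = n(e⁻)/n(Cr) = 0.01983 / 0.006615 = 3.00 ≈ 3, so the ion is Cr³⁺.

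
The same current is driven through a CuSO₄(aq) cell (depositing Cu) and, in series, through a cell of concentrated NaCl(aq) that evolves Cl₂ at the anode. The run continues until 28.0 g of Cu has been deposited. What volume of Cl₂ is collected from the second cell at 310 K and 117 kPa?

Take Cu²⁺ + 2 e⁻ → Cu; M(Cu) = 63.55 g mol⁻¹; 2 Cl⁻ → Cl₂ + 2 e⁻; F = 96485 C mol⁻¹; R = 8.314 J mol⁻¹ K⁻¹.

9.71 L

n(Cu) = 28.0 / 63.55 = 0.4406 mol, so n(e⁻) = 2 × 0.4406 = 0.8812 mol.
The cells are in series, so the same 0.8812 mol of electrons passes through the second cell.
2 Cl⁻ → Cl₂ + 2 e⁻ — 2 mol e⁻ per mol Cl₂, so n(Cl₂) = 0.8812/2 = 0.4406 mol.
V = nRT/P = (0.4406 × 8.314 × 310) / (117 × 10³) = 0.00971 m³ = 9.71 L.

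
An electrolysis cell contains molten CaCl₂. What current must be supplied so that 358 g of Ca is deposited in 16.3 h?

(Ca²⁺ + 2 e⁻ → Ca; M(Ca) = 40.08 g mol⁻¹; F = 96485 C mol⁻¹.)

29.4 A

n(Ca) = 358 / 40.08 = 8.932 mol.
n(e⁻) = 2 × 8.932 = 17.86 mol.
Q = n(e⁻)·F = 17.86 × 96485 = 1724000 C.
I = Q/t = 1724000 / 58680 s = 29.4 A.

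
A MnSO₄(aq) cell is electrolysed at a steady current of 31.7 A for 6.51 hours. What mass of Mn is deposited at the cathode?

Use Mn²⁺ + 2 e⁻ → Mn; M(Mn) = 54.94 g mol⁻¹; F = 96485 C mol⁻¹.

212 g

Q = I·t = 31.70 A × 23436 s = 742900 C.
n(e⁻) = Q/F = 742900 / 96485 = 7.700 mol.
Mn²⁺ + 2 e⁻ → Mn, so n(Mn) = n(e⁻)/2 = 3.850 mol.
m = n·M = 3.850 × 54.94 = 212 g.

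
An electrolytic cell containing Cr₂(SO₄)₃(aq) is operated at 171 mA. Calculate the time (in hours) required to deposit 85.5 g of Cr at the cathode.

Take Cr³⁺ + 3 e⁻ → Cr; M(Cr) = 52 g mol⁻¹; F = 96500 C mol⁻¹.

n(Cr) = m/M = 85.5 / 52 = 1.644 mol.
Each Cr atom requires 3 electrons, so n(e⁻) = 3 × 1.644 = 4.933 mol.
Q = n(e⁻)·F = 4.933 × 96500 = 476000 C.
t = Q/I = 476000 / 0.1710 A = 2784000 s = 773 h.

773 h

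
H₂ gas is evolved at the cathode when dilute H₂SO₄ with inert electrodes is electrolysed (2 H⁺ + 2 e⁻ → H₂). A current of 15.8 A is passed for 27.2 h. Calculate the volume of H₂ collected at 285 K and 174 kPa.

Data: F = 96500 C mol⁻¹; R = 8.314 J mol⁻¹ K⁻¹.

Q = I·t = 15.80 A × 97920 s = 1547000 C.
n(e⁻) = Q/F = 1547000 / 96500 = 16.03 mol.
2 electrons are transferred per H₂ molecule, so n(H₂) = 16.03 / 2 = 8.016 mol.
V = nRT/P = (8.016 × 8.314 × 285) / (174 × 10³ Pa) = 0.109 m³ = 109 L.

109 L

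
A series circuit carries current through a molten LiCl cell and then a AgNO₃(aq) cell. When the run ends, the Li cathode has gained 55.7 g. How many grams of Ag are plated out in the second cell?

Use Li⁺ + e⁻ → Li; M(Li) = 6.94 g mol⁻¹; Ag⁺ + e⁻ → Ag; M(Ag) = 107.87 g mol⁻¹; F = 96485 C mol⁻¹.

866 g

n(Li) = 55.7 / 6.94 = 8.026 mol.
Since Li⁺ + e⁻ → Li, n(e⁻) passed = 1 × 8.026 = 8.026 mol.
Cells in series carry the same charge, so the same 8.026 mol of electrons passes through cell 2.
Ag⁺ + e⁻ → Ag, so n(Ag) = 8.026 / 1 = 8.026 mol.
m(Ag) = 8.026 × 107.87 = 866 g.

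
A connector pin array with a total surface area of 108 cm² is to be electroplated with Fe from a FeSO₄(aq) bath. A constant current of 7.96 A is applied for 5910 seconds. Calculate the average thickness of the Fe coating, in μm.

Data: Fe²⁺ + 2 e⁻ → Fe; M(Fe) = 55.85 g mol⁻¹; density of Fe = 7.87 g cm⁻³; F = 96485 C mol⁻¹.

160 μm

Q = I·t = 7.960 × 5910.0 = 47040 C; n(e⁻) = 0.4876 mol.
n(Fe) = n(e⁻)/2 = 0.2438 mol, so m = 0.2438 × 55.85 = 13.62 g.
Volume = m/ρ = 13.62 / 7.87 = 1.730 cm³.
Thickness = V/A = 1.730 / 108 = 0.0160 cm = 160 μm.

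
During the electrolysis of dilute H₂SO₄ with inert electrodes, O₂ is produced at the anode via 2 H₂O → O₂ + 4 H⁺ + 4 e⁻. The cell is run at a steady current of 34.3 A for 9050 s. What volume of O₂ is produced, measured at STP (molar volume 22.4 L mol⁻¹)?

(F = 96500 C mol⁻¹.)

18.0 L

Q = I·t = 34.30 A × 9050.0 s = 310400 C.
n(e⁻) = Q/F = 310400 / 96500 = 3.217 mol.
4 electrons are transferred per O₂ molecule, so n(O₂) = 3.217 / 4 = 0.8042 mol.
V = n × V_m = 0.8042 × 22.4 = 18.0 L.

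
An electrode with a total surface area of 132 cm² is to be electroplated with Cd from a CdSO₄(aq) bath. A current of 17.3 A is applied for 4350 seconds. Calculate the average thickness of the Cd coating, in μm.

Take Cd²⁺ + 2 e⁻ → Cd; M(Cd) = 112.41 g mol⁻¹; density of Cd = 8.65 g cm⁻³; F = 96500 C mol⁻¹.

Q = I·t = 17.30 × 4350.0 = 75260 C; n(e⁻) = 0.7798 mol.
n(Cd) = n(e⁻)/2 = 0.3899 mol, so m = 0.3899 × 112.41 = 43.83 g.
Volume = m/ρ = 43.83 / 8.65 = 5.067 cm³.
Thickness = V/A = 5.067 / 132 = 0.0384 cm = 384 μm.

384 μm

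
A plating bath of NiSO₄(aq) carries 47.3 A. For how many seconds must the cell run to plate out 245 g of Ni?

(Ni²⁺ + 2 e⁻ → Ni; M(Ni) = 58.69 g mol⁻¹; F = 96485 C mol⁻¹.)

n(Ni) = m/M = 245 / 58.69 = 4.174 mol.
Each Ni atom requires 2 electrons, so n(e⁻) = 2 × 4.174 = 8.349 mol.
Q = n(e⁻)·F = 8.349 × 96485 = 805500 C.
t = Q/I = 805500 / 47.30 A = 17030 s.

17000 s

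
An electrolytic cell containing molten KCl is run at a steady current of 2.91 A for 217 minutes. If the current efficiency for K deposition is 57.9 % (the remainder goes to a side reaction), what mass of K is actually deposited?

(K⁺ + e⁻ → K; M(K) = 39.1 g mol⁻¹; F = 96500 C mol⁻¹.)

8.89 g

Q = I·t = 2.910 × 13020 = 37890 C.
n(e⁻) = 37890/96500 = 0.3926 mol; theoretically n(K) = 0.3926/1 = 0.3926 mol, m_theo = 15.35 g.
At 57.9 % efficiency, m_actual = 0.579 × 15.35 = 8.89 g.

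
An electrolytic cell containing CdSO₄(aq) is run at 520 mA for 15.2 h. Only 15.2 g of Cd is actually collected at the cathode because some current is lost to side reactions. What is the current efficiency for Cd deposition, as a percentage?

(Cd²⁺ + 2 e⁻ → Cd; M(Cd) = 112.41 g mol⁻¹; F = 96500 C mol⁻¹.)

Q = I·t = 0.5200 × 54720 = 28450 C; n(e⁻) = 28450/96500 = 0.2949 mol.
Theoretical n(Cd) = n(e⁻)/2 = 0.1474 mol, i.e. m_theo = 0.1474 × 112.41 = 16.57 g.
Efficiency = m_actual / m_theo = 15.2 / 16.57 = 91.7 %.

91.7 %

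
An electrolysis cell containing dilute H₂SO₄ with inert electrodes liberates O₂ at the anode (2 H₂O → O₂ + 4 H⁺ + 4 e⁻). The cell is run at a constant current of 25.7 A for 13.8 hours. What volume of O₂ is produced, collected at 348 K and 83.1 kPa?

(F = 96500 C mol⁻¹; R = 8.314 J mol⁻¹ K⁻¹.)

115 L

Q = I·t = 25.70 A × 49680 s = 1277000 C.
n(e⁻) = Q/F = 1277000 / 96500 = 13.23 mol.
4 electrons are transferred per O₂ molecule, so n(O₂) = 13.23 / 4 = 3.308 mol.
V = nRT/P = (3.308 × 8.314 × 348) / (83.1 × 10³ Pa) = 0.115 m³ = 115 L.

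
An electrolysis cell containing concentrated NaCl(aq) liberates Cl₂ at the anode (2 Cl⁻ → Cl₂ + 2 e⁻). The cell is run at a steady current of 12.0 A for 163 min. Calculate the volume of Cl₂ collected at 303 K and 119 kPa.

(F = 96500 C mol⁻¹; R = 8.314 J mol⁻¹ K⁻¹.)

12.9 L

Q = I·t = 12.00 A × 9780.0 s = 117400 C.
n(e⁻) = Q/F = 117400 / 96500 = 1.216 mol.
2 electrons are transferred per Cl₂ molecule, so n(Cl₂) = 1.216 / 2 = 0.6081 mol.
V = nRT/P = (0.6081 × 8.314 × 303) / (119 × 10³ Pa) = 0.0129 m³ = 12.9 L.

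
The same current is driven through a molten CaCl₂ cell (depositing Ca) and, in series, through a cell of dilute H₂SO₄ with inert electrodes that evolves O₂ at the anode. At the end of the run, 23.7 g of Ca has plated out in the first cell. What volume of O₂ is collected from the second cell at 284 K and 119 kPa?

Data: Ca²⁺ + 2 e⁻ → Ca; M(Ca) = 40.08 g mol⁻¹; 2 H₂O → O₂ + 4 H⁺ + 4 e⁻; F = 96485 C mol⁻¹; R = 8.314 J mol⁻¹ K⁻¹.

n(Ca) = 23.7 / 40.08 = 0.5913 mol, so n(e⁻) = 2 × 0.5913 = 1.183 mol.
The cells are in series, so the same 1.183 mol of electrons passes through the second cell.
2 H₂O → O₂ + 4 H⁺ + 4 e⁻ — 4 mol e⁻ per mol O₂, so n(O₂) = 1.183/4 = 0.2957 mol.
V = nRT/P = (0.2957 × 8.314 × 284) / (119 × 10³) = 0.00587 m³ = 5.87 L.

5.87 L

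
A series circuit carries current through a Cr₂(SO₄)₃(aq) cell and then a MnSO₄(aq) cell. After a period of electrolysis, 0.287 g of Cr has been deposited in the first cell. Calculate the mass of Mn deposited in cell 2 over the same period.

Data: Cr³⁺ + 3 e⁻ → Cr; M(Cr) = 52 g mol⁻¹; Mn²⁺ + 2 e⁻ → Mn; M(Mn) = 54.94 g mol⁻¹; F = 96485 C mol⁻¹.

0.455 g

n(Cr) = 0.287 / 52 = 0.005519 mol.
Since Cr³⁺ + 3 e⁻ → Cr, n(e⁻) passed = 3 × 0.005519 = 0.01656 mol.
Cells in series carry the same charge, so the same 0.01656 mol of electrons passes through cell 2.
Mn²⁺ + 2 e⁻ → Mn, so n(Mn) = 0.01656 / 2 = 0.008279 mol.
m(Mn) = 0.008279 × 54.94 = 0.455 g.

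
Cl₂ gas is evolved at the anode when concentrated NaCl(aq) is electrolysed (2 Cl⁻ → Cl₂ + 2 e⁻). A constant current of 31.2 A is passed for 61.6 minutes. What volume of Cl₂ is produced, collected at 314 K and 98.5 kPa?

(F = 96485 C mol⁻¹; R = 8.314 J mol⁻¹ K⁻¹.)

Q = I·t = 31.20 A × 3696.0 s = 115300 C.
n(e⁻) = Q/F = 115300 / 96485 = 1.195 mol.
2 electrons are transferred per Cl₂ molecule, so n(Cl₂) = 1.195 / 2 = 0.5976 mol.
V = nRT/P = (0.5976 × 8.314 × 314) / (98.5 × 10³ Pa) = 0.0158 m³ = 15.8 L.

15.8 L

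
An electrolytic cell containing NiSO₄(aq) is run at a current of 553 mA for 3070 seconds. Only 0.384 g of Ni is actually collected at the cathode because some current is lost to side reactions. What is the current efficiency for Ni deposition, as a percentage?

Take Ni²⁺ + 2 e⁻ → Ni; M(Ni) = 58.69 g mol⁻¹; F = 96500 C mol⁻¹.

Q = I·t = 0.5530 × 3070.0 = 1698 C; n(e⁻) = 1698/96500 = 0.01759 mol.
Theoretical n(Ni) = n(e⁻)/2 = 0.008796 mol, i.e. m_theo = 0.008796 × 58.69 = 0.5163 g.
Efficiency = m_actual / m_theo = 0.384 / 0.5163 = 74.4 %.

74.4 %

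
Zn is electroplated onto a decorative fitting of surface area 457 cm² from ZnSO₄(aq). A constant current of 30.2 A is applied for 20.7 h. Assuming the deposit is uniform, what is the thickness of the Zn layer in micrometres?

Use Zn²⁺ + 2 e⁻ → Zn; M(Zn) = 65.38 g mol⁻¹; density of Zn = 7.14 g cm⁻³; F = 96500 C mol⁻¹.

2340 μm

Q = I·t = 30.20 × 74520 = 2251000 C; n(e⁻) = 23.32 mol.
n(Zn) = n(e⁻)/2 = 11.66 mol, so m = 11.66 × 65.38 = 762.4 g.
Volume = m/ρ = 762.4 / 7.14 = 106.8 cm³.
Thickness = V/A = 106.8 / 457 = 0.234 cm = 2340 μm.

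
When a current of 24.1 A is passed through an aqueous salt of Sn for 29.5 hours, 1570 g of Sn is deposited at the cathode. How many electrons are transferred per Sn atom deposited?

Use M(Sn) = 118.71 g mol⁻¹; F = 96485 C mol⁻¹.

Q = I·t = 24.10 A × 106200 s = 2559000 C, so n(e⁻) = 2559000/96485 = 26.53 mol.
n(Sn) deposited = 1570 / 118.71 = 13.23 mol.
Electrons per atom = n(e⁻)/n(Sn) = 26.53 / 13.23 = 2.01 ≈ 2, so the ion is Sn²⁺.

2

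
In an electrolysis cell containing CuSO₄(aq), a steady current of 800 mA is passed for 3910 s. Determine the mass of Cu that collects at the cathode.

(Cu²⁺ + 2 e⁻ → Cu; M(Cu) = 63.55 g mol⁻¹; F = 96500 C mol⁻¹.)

Q = I·t = 0.8000 A × 3910.0 s = 3128 C.
n(e⁻) = Q/F = 3128 / 96500 = 0.03241 mol.
Cu²⁺ + 2 e⁻ → Cu, so n(Cu) = n(e⁻)/2 = 0.01621 mol.
m = n·M = 0.01621 × 63.55 = 1.03 g.

1.03 g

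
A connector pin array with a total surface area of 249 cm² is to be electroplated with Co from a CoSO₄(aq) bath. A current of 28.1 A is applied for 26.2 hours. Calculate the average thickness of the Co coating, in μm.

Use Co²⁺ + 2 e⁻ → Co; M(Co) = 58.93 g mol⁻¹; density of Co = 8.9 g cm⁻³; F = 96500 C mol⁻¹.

3650 μm

Q = I·t = 28.10 × 94320 = 2650000 C; n(e⁻) = 27.47 mol.
n(Co) = n(e⁻)/2 = 13.73 mol, so m = 13.73 × 58.93 = 809.3 g.
Volume = m/ρ = 809.3 / 8.9 = 90.93 cm³.
Thickness = V/A = 90.93 / 249 = 0.365 cm = 3650 μm.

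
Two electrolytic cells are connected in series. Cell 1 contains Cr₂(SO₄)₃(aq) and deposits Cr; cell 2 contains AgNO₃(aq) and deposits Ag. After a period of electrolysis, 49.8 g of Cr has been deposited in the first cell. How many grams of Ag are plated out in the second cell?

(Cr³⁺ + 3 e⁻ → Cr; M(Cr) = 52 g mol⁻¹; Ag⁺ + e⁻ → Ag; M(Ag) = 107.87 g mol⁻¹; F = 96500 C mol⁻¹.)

310 g

n(Cr) = 49.8 / 52 = 0.9577 mol.
Since Cr³⁺ + 3 e⁻ → Cr, n(e⁻) passed = 3 × 0.9577 = 2.873 mol.
Cells in series carry the same charge, so the same 2.873 mol of electrons passes through cell 2.
Ag⁺ + e⁻ → Ag, so n(Ag) = 2.873 / 1 = 2.873 mol.
m(Ag) = 2.873 × 107.87 = 310 g.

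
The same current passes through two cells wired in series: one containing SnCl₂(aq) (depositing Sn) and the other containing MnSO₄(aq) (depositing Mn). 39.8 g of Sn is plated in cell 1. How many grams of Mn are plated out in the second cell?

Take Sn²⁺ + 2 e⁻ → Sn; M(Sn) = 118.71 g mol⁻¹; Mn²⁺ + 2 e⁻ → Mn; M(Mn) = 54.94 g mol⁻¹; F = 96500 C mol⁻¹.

18.4 g

n(Sn) = 39.8 / 118.71 = 0.3353 mol.
Since Sn²⁺ + 2 e⁻ → Sn, n(e⁻) passed = 2 × 0.3353 = 0.6705 mol.
Cells in series carry the same charge, so the same 0.6705 mol of electrons passes through cell 2.
Mn²⁺ + 2 e⁻ → Mn, so n(Mn) = 0.6705 / 2 = 0.3353 mol.
m(Mn) = 0.3353 × 54.94 = 18.4 g.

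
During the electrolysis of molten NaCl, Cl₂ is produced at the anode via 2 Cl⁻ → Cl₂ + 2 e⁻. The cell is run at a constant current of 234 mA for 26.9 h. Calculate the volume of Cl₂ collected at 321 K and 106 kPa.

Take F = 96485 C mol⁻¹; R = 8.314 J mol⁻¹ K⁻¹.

Q = I·t = 0.2340 A × 96840 s = 22660 C.
n(e⁻) = Q/F = 22660 / 96485 = 0.2349 mol.
2 electrons are transferred per Cl₂ molecule, so n(Cl₂) = 0.2349 / 2 = 0.1174 mol.
V = nRT/P = (0.1174 × 8.314 × 321) / (106 × 10³ Pa) = 0.00296 m³ = 2.96 L.

2.96 L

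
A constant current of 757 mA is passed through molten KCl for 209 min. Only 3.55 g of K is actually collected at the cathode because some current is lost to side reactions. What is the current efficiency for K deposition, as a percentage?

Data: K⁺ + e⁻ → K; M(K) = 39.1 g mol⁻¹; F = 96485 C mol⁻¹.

Q = I·t = 0.7570 × 12540 = 9493 C; n(e⁻) = 9493/96485 = 0.09839 mol.
Theoretical n(K) = n(e⁻)/1 = 0.09839 mol, i.e. m_theo = 0.09839 × 39.1 = 3.847 g.
Efficiency = m_actual / m_theo = 3.55 / 3.847 = 92.3 %.

92.3 %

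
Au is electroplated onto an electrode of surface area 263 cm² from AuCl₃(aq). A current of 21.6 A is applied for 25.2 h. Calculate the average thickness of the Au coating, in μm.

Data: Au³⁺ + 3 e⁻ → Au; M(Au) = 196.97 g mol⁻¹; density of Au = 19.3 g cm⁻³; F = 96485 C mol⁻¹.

Q = I·t = 21.60 × 90720 = 1960000 C; n(e⁻) = 20.31 mol.
n(Au) = n(e⁻)/3 = 6.770 mol, so m = 6.770 × 196.97 = 1333 g.
Volume = m/ρ = 1333 / 19.3 = 69.09 cm³.
Thickness = V/A = 69.09 / 263 = 0.263 cm = 2630 μm.

2630 μm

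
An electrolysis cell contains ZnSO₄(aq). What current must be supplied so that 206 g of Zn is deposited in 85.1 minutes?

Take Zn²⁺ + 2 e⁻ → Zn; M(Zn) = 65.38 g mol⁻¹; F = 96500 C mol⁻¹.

n(Zn) = 206 / 65.38 = 3.151 mol.
n(e⁻) = 2 × 3.151 = 6.302 mol.
Q = n(e⁻)·F = 6.302 × 96500 = 608100 C.
I = Q/t = 608100 / 5106.0 s = 119 A.

119 A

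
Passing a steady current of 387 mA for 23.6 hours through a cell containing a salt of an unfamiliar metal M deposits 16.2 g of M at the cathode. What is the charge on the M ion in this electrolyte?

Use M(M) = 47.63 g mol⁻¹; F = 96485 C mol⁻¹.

+1

Q = I·t = 0.3870 A × 84960 s = 32880 C, so n(e⁻) = 32880/96485 = 0.3408 mol.
n(M) deposited = 16.2 / 47.63 = 0.3401 mol.
Electrons per atom = n(e⁻)/n(M) = 0.3408 / 0.3401 = 1.00 ≈ 1, so the ion is M⁺.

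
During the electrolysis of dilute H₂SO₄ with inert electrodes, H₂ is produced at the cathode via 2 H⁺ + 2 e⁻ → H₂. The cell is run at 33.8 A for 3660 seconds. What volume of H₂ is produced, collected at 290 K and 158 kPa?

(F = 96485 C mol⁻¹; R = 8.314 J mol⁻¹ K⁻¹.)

Q = I·t = 33.80 A × 3660.0 s = 123700 C.
n(e⁻) = Q/F = 123700 / 96485 = 1.282 mol.
2 electrons are transferred per H₂ molecule, so n(H₂) = 1.282 / 2 = 0.6411 mol.
V = nRT/P = (0.6411 × 8.314 × 290) / (158 × 10³ Pa) = 0.00978 m³ = 9.78 L.

9.78 L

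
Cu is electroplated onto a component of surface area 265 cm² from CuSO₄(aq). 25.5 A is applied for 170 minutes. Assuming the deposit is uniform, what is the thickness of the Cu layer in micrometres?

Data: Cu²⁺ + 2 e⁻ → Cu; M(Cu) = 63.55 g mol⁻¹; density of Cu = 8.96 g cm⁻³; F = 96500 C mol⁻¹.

361 μm

Q = I·t = 25.50 × 10200 = 260100 C; n(e⁻) = 2.695 mol.
n(Cu) = n(e⁻)/2 = 1.348 mol, so m = 1.348 × 63.55 = 85.64 g.
Volume = m/ρ = 85.64 / 8.96 = 9.559 cm³.
Thickness = V/A = 9.559 / 265 = 0.0361 cm = 361 μm.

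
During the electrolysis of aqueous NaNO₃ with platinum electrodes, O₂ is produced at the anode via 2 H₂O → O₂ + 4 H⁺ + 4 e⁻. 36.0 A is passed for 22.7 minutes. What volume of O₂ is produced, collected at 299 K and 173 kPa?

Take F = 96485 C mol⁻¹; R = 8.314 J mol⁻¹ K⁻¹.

1.83 L

Q = I·t = 36.00 A × 1362.0 s = 49030 C.
n(e⁻) = Q/F = 49030 / 96485 = 0.5082 mol.
4 electrons are transferred per O₂ molecule, so n(O₂) = 0.5082 / 4 = 0.1270 mol.
V = nRT/P = (0.1270 × 8.314 × 299) / (173 × 10³ Pa) = 0.00183 m³ = 1.83 L.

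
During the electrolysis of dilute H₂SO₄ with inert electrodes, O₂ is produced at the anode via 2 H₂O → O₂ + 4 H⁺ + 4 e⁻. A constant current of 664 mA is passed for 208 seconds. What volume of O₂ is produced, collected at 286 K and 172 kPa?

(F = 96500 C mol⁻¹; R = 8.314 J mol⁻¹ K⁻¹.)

Q = I·t = 0.6640 A × 208.00 s = 138.1 C.
n(e⁻) = Q/F = 138.1 / 96500 = 0.001431 mol.
4 electrons are transferred per O₂ molecule, so n(O₂) = 0.001431 / 4 = 0.0003578 mol.
V = nRT/P = (0.0003578 × 8.314 × 286) / (172 × 10³ Pa) = 4.95 × 10⁻⁶ m³ = 0.00495 L.

0.00495 L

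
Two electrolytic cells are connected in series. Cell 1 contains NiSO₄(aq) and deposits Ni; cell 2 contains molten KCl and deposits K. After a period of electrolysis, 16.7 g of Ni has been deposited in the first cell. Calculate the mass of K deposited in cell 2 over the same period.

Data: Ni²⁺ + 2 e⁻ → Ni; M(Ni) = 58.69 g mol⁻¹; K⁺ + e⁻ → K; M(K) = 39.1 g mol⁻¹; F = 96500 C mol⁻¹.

n(Ni) = 16.7 / 58.69 = 0.2845 mol.
Since Ni²⁺ + 2 e⁻ → Ni, n(e⁻) passed = 2 × 0.2845 = 0.5691 mol.
Cells in series carry the same charge, so the same 0.5691 mol of electrons passes through cell 2.
K⁺ + e⁻ → K, so n(K) = 0.5691 / 1 = 0.5691 mol.
m(K) = 0.5691 × 39.1 = 22.3 g.

22.3 g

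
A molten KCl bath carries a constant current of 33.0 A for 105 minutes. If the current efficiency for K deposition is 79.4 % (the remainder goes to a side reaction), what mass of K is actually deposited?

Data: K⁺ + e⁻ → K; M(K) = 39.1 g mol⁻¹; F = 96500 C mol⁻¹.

Q = I·t = 33.00 × 6300.0 = 207900 C.
n(e⁻) = 207900/96500 = 2.154 mol; theoretically n(K) = 2.154/1 = 2.154 mol, m_theo = 84.24 g.
At 79.4 % efficiency, m_actual = 0.794 × 84.24 = 66.9 g.

66.9 g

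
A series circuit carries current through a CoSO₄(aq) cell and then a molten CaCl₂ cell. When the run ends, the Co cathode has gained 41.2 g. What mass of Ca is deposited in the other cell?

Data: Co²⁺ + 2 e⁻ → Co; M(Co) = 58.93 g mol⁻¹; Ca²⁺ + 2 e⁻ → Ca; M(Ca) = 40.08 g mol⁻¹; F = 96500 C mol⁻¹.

n(Co) = 41.2 / 58.93 = 0.6991 mol.
Since Co²⁺ + 2 e⁻ → Co, n(e⁻) passed = 2 × 0.6991 = 1.398 mol.
Cells in series carry the same charge, so the same 1.398 mol of electrons passes through cell 2.
Ca²⁺ + 2 e⁻ → Ca, so n(Ca) = 1.398 / 2 = 0.6991 mol.
m(Ca) = 0.6991 × 40.08 = 28.0 g.

28.0 g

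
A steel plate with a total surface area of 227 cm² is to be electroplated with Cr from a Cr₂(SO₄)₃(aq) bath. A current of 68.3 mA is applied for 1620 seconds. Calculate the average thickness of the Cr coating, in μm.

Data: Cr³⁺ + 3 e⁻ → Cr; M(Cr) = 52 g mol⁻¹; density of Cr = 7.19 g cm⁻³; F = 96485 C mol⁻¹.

Q = I·t = 0.06830 × 1620.0 = 110.6 C; n(e⁻) = 0.001147 mol.
n(Cr) = n(e⁻)/3 = 0.0003823 mol, so m = 0.0003823 × 52 = 0.01988 g.
Volume = m/ρ = 0.01988 / 7.19 = 0.002765 cm³.
Thickness = V/A = 0.002765 / 227 = 1.22 × 10⁻⁵ cm = 0.122 μm.

0.122 μm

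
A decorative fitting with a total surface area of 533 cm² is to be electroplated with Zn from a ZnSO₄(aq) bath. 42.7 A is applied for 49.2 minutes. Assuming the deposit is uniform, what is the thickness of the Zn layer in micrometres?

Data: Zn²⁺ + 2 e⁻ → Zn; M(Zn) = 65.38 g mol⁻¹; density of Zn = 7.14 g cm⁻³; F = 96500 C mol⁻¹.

Q = I·t = 42.70 × 2952.0 = 126100 C; n(e⁻) = 1.306 mol.
n(Zn) = n(e⁻)/2 = 0.6531 mol, so m = 0.6531 × 65.38 = 42.70 g.
Volume = m/ρ = 42.70 / 7.14 = 5.980 cm³.
Thickness = V/A = 5.980 / 533 = 0.0112 cm = 112 μm.

112 μm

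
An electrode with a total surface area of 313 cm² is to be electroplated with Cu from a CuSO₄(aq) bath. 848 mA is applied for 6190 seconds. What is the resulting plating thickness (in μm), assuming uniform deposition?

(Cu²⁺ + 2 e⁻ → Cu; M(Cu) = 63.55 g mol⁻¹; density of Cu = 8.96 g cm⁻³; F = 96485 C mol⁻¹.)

Q = I·t = 0.8480 × 6190.0 = 5249 C; n(e⁻) = 0.05440 mol.
n(Cu) = n(e⁻)/2 = 0.02720 mol, so m = 0.02720 × 63.55 = 1.729 g.
Volume = m/ρ = 1.729 / 8.96 = 0.1929 cm³.
Thickness = V/A = 0.1929 / 313 = 6.16 × 10⁻⁴ cm = 6.16 μm.

6.16 μm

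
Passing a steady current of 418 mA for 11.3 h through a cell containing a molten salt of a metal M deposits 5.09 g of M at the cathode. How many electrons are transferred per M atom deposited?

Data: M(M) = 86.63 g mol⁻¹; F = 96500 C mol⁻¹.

Q = I·t = 0.4180 A × 40680 s = 17000 C, so n(e⁻) = 17000/96500 = 0.1762 mol.
n(M) deposited = 5.09 / 86.63 = 0.05876 mol.
Electrons per atom = n(e⁻)/n(M) = 0.1762 / 0.05876 = 3.00 ≈ 3, so the ion is M³⁺.

3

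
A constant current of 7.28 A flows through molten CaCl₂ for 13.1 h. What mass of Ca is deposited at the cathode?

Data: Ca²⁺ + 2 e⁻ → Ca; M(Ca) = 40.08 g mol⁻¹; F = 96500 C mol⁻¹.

71.3 g

Q = I·t = 7.280 A × 47160 s = 343300 C.
n(e⁻) = Q/F = 343300 / 96500 = 3.558 mol.
Ca²⁺ + 2 e⁻ → Ca, so n(Ca) = n(e⁻)/2 = 1.779 mol.
m = n·M = 1.779 × 40.08 = 71.3 g.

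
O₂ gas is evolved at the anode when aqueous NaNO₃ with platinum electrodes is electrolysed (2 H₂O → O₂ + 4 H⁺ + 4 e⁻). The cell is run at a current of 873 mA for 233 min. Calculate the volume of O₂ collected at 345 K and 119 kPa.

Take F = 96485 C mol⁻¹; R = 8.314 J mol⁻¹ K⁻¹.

Q = I·t = 0.8730 A × 13980 s = 12200 C.
n(e⁻) = Q/F = 12200 / 96485 = 0.1265 mol.
4 electrons are transferred per O₂ molecule, so n(O₂) = 0.1265 / 4 = 0.03162 mol.
V = nRT/P = (0.03162 × 8.314 × 345) / (119 × 10³ Pa) = 7.62 × 10⁻⁴ m³ = 0.762 L.

0.762 L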